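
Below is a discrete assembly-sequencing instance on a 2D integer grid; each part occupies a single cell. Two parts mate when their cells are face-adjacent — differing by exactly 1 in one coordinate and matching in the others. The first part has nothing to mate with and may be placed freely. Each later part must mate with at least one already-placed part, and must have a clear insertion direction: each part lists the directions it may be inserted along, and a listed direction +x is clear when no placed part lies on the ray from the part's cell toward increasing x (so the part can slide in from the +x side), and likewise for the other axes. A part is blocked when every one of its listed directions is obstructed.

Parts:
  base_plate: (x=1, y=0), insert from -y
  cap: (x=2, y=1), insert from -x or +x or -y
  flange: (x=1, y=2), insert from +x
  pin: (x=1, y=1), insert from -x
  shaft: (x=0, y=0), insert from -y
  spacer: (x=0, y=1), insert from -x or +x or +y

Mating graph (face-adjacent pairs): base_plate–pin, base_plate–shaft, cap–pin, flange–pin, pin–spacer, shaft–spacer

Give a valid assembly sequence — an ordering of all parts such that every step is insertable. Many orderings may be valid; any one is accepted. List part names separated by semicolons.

shaft; base_plate; pin; cap; spacer; flange

1. shaft@(0, 0) [-y clear] — {shaft}
2. base_plate@(1, 0) [-y clear] — {base_plate, shaft}
3. pin@(1, 1) [-x clear] — {base_plate, pin, shaft}
4. cap@(2, 1) [+x clear] — {base_plate, cap, pin, shaft}
5. spacer@(0, 1) [-x clear] — {base_plate, cap, pin, shaft, spacer}
6. flange@(1, 2) [+x clear] — {base_plate, cap, flange, pin, shaft, spacer}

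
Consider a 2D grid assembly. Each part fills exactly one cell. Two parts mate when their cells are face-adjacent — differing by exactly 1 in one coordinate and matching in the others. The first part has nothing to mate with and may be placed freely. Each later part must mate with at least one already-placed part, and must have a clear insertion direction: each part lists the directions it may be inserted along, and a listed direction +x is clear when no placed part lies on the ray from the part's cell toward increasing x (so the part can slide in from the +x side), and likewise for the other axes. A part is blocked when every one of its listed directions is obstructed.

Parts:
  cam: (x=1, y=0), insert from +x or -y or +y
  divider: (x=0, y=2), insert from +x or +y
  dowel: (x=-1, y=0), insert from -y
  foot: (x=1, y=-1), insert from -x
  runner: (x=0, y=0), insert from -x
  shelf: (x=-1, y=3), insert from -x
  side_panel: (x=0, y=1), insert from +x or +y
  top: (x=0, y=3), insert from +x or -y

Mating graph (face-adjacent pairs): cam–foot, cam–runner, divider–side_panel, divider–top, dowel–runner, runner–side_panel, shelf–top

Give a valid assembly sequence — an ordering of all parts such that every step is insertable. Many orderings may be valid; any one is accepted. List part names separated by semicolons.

foot; cam; runner; side_panel; divider; dowel; top; shelf

1. foot@(1, -1) [-x clear] — {foot}
2. cam@(1, 0) [+x clear] — {cam, foot}
3. runner@(0, 0) [-x clear] — {cam, foot, runner}
4. side_panel@(0, 1) [+x clear] — {cam, foot, runner, side_panel}
5. divider@(0, 2) [+x clear] — {cam, divider, foot, runner, side_panel}
6. dowel@(-1, 0) [-y clear] — {cam, divider, dowel, foot, runner, side_panel}
7. top@(0, 3) [+x clear] — {cam, divider, dowel, foot, runner, side_panel, top}
8. shelf@(-1, 3) [-x clear] — {cam, divider, dowel, foot, runner, shelf, side_panel, top}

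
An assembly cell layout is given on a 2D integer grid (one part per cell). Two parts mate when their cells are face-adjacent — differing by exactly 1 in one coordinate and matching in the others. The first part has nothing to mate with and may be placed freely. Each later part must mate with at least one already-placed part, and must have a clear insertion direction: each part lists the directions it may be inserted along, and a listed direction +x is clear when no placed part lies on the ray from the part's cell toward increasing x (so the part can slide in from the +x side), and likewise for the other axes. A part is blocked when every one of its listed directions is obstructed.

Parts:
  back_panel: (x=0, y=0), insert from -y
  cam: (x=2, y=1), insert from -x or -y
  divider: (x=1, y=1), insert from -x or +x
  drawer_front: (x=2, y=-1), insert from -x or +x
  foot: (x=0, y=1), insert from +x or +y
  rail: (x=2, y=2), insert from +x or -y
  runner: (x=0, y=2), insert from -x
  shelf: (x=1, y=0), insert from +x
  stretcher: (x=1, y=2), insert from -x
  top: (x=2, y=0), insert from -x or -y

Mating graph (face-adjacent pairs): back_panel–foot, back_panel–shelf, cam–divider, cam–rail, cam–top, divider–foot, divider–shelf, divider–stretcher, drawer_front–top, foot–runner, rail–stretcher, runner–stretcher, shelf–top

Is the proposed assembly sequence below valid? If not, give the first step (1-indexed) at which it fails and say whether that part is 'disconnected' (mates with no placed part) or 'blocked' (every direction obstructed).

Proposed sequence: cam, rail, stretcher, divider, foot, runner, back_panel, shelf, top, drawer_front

1. cam@(2, 1) [-x clear] — {cam}
2. rail@(2, 2) [+x clear] — {cam, rail}
3. stretcher@(1, 2) [-x clear] — {cam, rail, stretcher}
4. divider@(1, 1) [-x clear] — {cam, divider, rail, stretcher}
5. foot@(0, 1) [+y clear] — {cam, divider, foot, rail, stretcher}
6. runner@(0, 2) [-x clear] — {cam, divider, foot, rail, runner, stretcher}
7. back_panel@(0, 0) [-y clear] — {back_panel, cam, divider, foot, rail, runner, stretcher}
8. shelf@(1, 0) [+x clear] — {back_panel, cam, divider, foot, rail, runner, shelf, stretcher}
9. top@(2, 0) [-y clear] — {back_panel, cam, divider, foot, rail, runner, shelf, stretcher, top}
10. drawer_front@(2, -1) [-x clear] — {back_panel, cam, divider, drawer_front, foot, rail, runner, shelf, stretcher, top}

Valid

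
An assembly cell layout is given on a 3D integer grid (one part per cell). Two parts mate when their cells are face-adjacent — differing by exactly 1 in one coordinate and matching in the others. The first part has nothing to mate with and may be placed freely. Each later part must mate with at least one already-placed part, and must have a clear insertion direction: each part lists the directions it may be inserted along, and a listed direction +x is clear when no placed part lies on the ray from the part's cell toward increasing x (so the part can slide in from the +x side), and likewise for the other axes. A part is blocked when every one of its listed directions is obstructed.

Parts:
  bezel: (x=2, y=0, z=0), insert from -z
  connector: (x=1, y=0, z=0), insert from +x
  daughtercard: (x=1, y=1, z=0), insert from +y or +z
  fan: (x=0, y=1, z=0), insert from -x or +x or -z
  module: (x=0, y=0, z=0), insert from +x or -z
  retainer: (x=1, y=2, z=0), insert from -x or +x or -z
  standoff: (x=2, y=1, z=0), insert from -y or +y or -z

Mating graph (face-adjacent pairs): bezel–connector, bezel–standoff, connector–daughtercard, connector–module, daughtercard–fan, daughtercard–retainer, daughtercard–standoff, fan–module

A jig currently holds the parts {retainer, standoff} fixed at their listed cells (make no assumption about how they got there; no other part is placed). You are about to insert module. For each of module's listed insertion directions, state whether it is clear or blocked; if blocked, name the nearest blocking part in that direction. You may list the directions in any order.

+x: ray from module(0, 0, 0) has no placed part ⇒ clear
-z: ray from module(0, 0, 0) has no placed part ⇒ clear

+x: clear; -z: clear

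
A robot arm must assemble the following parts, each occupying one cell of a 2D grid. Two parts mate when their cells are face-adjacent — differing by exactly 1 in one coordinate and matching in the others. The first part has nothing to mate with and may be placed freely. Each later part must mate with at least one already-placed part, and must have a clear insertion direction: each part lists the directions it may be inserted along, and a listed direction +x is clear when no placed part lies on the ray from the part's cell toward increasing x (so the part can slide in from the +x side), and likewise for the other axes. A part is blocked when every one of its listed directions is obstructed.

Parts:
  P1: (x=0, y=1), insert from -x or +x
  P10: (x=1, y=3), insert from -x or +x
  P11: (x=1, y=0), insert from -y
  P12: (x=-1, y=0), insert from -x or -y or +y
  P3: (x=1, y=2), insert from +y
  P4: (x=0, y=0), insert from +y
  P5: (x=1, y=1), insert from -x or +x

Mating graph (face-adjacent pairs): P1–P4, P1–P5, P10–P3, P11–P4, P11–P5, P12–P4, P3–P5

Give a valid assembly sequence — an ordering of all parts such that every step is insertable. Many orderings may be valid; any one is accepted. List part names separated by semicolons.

P5; P11; P4; P12; P3; P10; P1

1. P5@(1, 1) [-x clear] — {P5}
2. P11@(1, 0) [-y clear] — {P11, P5}
3. P4@(0, 0) [+y clear] — {P11, P4, P5}
4. P12@(-1, 0) [-x clear] — {P11, P12, P4, P5}
5. P3@(1, 2) [+y clear] — {P11, P12, P3, P4, P5}
6. P10@(1, 3) [-x clear] — {P10, P11, P12, P3, P4, P5}
7. P1@(0, 1) [-x clear] — {P1, P10, P11, P12, P3, P4, P5}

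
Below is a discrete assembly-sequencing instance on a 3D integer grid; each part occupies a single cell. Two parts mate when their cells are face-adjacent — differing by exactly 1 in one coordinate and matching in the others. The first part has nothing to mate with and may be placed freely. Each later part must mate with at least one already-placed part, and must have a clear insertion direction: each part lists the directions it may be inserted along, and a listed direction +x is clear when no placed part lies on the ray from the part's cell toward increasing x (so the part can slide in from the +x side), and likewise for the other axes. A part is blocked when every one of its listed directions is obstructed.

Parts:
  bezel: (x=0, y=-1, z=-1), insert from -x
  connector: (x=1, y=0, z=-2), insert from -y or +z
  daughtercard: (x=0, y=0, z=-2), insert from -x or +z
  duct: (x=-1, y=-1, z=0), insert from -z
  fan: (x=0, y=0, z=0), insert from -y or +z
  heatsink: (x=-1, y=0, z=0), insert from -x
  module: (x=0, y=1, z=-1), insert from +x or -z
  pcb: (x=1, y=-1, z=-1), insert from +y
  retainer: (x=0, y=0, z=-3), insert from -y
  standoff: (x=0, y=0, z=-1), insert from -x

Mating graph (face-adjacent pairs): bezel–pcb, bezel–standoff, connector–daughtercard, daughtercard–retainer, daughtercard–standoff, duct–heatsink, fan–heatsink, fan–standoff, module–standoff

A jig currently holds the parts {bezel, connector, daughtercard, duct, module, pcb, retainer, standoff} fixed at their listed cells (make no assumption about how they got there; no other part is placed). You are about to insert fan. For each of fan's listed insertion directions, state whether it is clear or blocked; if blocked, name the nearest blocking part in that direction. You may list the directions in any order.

-y: ray from fan(0, 0, 0) has no placed part ⇒ clear
+z: ray from fan(0, 0, 0) has no placed part ⇒ clear

+z: clear; -y: clear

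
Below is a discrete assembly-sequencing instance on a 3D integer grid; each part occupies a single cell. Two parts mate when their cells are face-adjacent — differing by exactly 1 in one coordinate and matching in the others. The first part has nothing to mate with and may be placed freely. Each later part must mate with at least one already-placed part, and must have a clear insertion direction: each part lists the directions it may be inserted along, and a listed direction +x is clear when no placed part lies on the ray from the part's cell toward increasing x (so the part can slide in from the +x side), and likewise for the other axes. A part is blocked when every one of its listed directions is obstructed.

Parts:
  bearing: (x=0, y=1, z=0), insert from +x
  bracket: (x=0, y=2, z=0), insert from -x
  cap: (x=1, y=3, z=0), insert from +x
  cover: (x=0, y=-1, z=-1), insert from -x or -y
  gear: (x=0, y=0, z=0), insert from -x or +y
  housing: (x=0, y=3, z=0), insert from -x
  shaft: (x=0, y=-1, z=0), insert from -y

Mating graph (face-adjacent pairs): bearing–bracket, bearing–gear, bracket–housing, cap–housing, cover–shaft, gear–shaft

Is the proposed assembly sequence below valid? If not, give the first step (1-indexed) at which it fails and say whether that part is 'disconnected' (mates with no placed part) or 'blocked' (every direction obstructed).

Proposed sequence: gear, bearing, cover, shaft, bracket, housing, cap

Invalid at step 3 (disconnected)

1. gear@(0, 0, 0) [-x clear] — {gear}
2. bearing@(0, 1, 0) [+x clear] — {bearing, gear}
3. cover@(0, -1, -1) — no placed neighbour ⇒ disconnected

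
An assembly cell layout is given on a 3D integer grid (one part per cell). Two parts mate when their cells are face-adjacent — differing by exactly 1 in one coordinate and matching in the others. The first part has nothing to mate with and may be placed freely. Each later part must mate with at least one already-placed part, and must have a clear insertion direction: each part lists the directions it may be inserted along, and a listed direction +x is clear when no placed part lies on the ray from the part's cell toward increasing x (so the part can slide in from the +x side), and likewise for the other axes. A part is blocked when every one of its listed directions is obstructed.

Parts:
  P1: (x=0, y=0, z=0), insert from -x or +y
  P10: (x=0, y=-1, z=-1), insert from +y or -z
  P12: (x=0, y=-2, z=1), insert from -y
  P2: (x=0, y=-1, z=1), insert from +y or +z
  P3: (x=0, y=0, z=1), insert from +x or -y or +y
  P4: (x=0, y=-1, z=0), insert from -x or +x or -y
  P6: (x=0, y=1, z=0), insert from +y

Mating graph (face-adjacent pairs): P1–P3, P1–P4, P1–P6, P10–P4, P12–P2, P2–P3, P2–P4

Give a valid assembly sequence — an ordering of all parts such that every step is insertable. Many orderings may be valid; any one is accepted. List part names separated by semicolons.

P12; P2; P3; P1; P4; P6; P10

1. P12@(0, -2, 1) [-y clear] — {P12}
2. P2@(0, -1, 1) [+y clear] — {P12, P2}
3. P3@(0, 0, 1) [+x clear] — {P12, P2, P3}
4. P1@(0, 0, 0) [-x clear] — {P1, P12, P2, P3}
5. P4@(0, -1, 0) [-x clear] — {P1, P12, P2, P3, P4}
6. P6@(0, 1, 0) [+y clear] — {P1, P12, P2, P3, P4, P6}
7. P10@(0, -1, -1) [+y clear] — {P1, P10, P12, P2, P3, P4, P6}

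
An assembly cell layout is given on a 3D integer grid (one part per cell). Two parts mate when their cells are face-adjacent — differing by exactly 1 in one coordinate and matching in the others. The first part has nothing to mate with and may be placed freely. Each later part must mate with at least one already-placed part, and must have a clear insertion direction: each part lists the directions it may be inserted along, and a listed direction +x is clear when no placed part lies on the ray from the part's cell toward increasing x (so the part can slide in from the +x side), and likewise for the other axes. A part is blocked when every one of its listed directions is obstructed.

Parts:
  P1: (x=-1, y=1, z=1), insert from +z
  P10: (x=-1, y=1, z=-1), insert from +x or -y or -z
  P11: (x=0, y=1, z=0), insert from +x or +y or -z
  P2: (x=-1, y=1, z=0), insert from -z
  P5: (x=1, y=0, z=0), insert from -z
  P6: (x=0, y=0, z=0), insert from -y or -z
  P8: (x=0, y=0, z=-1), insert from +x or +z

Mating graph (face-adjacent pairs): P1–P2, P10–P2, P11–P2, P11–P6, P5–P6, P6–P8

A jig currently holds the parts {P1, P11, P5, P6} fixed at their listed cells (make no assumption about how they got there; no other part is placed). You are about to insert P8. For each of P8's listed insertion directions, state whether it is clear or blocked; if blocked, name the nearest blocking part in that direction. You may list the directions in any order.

+x: clear; +z: blocked by P6

+x: ray from P8(0, 0, -1) has no placed part ⇒ clear
+z: nearest on ray is P6@(0, 0, 0) ⇒ blocked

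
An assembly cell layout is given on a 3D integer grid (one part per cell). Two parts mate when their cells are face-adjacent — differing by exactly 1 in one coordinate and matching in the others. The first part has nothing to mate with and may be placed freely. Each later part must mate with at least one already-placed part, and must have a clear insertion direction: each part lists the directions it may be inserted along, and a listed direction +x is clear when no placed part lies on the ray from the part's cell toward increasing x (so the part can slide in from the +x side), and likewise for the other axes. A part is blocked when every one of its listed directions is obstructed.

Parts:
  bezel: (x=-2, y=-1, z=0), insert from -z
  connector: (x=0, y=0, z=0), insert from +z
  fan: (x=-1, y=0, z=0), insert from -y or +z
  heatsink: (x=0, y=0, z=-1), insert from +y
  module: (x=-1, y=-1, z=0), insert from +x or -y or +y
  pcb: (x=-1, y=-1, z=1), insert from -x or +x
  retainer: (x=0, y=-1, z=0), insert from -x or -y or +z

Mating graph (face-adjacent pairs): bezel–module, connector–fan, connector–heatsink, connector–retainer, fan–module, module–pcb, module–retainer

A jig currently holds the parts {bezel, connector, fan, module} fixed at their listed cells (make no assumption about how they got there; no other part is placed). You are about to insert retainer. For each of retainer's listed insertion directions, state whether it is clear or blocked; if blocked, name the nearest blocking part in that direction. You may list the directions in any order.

-x: nearest on ray is module@(-1, -1, 0) ⇒ blocked
-y: ray from retainer(0, -1, 0) has no placed part ⇒ clear
+z: ray from retainer(0, -1, 0) has no placed part ⇒ clear

+z: clear; -x: blocked by module; -y: clear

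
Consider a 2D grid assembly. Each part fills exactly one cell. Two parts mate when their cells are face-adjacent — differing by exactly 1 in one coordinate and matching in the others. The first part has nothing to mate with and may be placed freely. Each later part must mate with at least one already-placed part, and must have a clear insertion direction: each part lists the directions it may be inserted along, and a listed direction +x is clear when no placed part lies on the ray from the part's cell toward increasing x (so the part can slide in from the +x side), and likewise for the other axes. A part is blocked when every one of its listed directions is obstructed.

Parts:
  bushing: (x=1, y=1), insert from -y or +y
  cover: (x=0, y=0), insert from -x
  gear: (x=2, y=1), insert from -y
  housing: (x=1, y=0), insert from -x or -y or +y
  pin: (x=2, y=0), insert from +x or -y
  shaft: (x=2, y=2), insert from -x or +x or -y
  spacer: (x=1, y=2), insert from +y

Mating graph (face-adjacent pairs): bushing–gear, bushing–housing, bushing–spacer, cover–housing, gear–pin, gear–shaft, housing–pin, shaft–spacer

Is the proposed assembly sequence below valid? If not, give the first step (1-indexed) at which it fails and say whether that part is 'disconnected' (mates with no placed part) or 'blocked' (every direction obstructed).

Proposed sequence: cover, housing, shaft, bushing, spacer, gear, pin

1. cover@(0, 0) [-x clear] — {cover}
2. housing@(1, 0) [-y clear] — {cover, housing}
3. shaft@(2, 2) — no placed neighbour ⇒ disconnected

Invalid at step 3 (disconnected)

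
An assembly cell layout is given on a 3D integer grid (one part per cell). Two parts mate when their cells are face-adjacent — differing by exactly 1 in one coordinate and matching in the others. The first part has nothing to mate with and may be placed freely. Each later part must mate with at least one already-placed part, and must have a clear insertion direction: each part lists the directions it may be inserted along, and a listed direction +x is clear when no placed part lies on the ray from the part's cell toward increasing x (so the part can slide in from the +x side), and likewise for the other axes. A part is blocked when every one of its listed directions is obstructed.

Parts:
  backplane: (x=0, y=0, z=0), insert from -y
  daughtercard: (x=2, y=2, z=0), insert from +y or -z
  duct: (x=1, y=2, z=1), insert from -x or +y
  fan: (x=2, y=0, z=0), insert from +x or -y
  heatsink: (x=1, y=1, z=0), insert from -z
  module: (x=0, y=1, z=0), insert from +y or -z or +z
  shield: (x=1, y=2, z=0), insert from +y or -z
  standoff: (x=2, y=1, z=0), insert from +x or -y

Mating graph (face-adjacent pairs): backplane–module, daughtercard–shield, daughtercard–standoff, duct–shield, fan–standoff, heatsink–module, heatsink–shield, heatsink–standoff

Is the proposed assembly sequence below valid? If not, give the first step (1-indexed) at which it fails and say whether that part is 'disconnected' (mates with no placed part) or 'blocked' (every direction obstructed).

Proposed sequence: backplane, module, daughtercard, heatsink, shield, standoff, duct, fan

Invalid at step 3 (disconnected)

1. backplane@(0, 0, 0) [-y clear] — {backplane}
2. module@(0, 1, 0) [+y clear] — {backplane, module}
3. daughtercard@(2, 2, 0) — no placed neighbour ⇒ disconnected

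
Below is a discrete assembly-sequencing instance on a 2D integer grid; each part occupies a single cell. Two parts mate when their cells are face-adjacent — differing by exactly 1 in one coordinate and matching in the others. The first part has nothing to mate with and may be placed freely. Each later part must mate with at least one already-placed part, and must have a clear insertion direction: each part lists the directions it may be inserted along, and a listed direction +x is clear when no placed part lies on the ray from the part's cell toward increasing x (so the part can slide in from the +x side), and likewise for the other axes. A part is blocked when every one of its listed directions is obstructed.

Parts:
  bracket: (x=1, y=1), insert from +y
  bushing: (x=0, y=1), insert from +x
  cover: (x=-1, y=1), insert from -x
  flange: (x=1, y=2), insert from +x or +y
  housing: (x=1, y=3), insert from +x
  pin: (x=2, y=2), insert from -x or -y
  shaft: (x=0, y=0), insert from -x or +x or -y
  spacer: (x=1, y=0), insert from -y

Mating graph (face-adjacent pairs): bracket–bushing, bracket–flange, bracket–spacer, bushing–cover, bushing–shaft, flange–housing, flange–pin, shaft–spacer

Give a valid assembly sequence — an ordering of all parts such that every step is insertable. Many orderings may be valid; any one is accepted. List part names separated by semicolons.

1. bushing@(0, 1) [+x clear] — {bushing}
2. bracket@(1, 1) [+y clear] — {bracket, bushing}
3. shaft@(0, 0) [-x clear] — {bracket, bushing, shaft}
4. flange@(1, 2) [+x clear] — {bracket, bushing, flange, shaft}
5. housing@(1, 3) [+x clear] — {bracket, bushing, flange, housing, shaft}
6. pin@(2, 2) [-y clear] — {bracket, bushing, flange, housing, pin, shaft}
7. spacer@(1, 0) [-y clear] — {bracket, bushing, flange, housing, pin, shaft, spacer}
8. cover@(-1, 1) [-x clear] — {bracket, bushing, cover, flange, housing, pin, shaft, spacer}

bushing; bracket; shaft; flange; housing; pin; spacer; cover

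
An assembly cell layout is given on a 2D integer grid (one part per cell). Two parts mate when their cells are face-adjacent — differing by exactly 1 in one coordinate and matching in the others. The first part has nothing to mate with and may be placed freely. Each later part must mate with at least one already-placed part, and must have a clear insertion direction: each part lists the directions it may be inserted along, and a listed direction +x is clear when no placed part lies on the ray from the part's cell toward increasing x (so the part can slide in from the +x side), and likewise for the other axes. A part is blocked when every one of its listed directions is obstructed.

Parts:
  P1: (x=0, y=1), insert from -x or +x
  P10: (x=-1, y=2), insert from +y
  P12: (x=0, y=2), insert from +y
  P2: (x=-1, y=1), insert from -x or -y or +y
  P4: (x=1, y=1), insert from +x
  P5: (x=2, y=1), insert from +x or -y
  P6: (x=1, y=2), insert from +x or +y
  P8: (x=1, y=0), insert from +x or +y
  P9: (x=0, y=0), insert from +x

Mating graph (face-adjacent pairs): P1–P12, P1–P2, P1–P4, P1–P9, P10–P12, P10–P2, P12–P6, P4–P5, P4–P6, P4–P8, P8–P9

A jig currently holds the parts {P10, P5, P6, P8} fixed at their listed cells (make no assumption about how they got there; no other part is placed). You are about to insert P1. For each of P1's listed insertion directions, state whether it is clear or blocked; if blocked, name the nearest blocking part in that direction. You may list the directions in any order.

+x: blocked by P5; -x: clear

-x: ray from P1(0, 1) has no placed part ⇒ clear
+x: nearest on ray is P5@(2, 1) ⇒ blocked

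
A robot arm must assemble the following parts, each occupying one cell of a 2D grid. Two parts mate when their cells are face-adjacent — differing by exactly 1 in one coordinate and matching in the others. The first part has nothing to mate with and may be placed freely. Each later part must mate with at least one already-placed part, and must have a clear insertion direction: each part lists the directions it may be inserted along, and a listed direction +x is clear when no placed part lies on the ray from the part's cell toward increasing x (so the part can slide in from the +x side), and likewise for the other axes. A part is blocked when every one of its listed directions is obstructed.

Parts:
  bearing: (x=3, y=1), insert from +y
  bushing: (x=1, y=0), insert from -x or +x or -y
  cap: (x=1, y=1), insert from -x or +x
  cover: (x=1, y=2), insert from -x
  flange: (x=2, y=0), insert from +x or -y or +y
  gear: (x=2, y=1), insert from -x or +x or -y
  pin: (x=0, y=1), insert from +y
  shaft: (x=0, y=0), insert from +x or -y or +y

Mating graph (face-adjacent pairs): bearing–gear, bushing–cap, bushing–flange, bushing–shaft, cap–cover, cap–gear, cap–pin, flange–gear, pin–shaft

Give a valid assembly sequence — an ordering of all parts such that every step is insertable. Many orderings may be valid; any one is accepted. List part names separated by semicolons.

1. cover@(1, 2) [-x clear] — {cover}
2. cap@(1, 1) [-x clear] — {cap, cover}
3. pin@(0, 1) [+y clear] — {cap, cover, pin}
4. shaft@(0, 0) [+x clear] — {cap, cover, pin, shaft}
5. bushing@(1, 0) [+x clear] — {bushing, cap, cover, pin, shaft}
6. flange@(2, 0) [+x clear] — {bushing, cap, cover, flange, pin, shaft}
7. gear@(2, 1) [+x clear] — {bushing, cap, cover, flange, gear, pin, shaft}
8. bearing@(3, 1) [+y clear] — {bearing, bushing, cap, cover, flange, gear, pin, shaft}

cover; cap; pin; shaft; bushing; flange; gear; bearing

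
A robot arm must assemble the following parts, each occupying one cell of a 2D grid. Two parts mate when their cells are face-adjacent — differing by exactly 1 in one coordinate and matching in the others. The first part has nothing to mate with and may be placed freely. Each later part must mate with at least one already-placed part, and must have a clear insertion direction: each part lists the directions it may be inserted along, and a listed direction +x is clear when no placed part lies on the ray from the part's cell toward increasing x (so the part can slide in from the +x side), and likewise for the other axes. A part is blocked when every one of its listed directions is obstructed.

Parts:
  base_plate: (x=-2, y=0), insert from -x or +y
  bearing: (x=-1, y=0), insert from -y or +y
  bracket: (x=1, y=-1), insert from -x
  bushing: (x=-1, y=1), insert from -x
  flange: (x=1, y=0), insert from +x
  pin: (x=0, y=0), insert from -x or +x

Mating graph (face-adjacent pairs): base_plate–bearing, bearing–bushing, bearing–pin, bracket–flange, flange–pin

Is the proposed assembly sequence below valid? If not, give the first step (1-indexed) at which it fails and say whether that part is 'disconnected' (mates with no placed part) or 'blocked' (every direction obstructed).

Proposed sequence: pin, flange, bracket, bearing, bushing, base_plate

1. pin@(0, 0) [-x clear] — {pin}
2. flange@(1, 0) [+x clear] — {flange, pin}
3. bracket@(1, -1) [-x clear] — {bracket, flange, pin}
4. bearing@(-1, 0) [-y clear] — {bearing, bracket, flange, pin}
5. bushing@(-1, 1) [-x clear] — {bearing, bracket, bushing, flange, pin}
6. base_plate@(-2, 0) [-x clear] — {base_plate, bearing, bracket, bushing, flange, pin}

Valid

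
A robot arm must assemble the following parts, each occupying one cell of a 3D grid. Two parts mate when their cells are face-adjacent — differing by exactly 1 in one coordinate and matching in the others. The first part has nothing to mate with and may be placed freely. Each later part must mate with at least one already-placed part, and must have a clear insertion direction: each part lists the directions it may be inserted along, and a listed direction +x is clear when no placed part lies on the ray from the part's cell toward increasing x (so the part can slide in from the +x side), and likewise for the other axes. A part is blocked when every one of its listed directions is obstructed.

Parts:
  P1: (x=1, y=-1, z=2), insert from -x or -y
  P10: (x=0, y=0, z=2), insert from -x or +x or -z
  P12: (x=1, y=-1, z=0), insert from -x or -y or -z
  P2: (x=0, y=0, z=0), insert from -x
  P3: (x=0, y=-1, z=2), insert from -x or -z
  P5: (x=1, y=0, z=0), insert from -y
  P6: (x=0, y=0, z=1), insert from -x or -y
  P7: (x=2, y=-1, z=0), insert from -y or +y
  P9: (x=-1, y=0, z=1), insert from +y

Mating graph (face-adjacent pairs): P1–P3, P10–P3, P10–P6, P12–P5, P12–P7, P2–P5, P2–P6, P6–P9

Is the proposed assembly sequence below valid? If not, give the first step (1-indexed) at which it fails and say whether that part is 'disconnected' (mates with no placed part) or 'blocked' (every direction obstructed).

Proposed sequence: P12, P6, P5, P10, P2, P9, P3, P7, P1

1. P12@(1, -1, 0) [-x clear] — {P12}
2. P6@(0, 0, 1) — no placed neighbour ⇒ disconnected

Invalid at step 2 (disconnected)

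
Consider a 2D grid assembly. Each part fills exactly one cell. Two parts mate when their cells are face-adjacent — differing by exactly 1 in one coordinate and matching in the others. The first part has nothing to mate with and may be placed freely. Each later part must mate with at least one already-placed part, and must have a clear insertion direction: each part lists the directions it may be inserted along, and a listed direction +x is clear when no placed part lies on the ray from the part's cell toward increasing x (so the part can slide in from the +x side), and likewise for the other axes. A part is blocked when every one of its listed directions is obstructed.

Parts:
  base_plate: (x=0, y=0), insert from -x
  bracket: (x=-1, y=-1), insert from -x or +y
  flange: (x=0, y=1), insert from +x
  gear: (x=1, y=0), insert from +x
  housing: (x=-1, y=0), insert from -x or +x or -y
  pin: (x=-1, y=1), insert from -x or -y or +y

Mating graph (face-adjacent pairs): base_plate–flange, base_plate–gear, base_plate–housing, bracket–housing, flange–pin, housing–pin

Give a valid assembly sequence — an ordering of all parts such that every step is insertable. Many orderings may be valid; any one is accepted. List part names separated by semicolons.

1. pin@(-1, 1) [-x clear] — {pin}
2. flange@(0, 1) [+x clear] — {flange, pin}
3. base_plate@(0, 0) [-x clear] — {base_plate, flange, pin}
4. housing@(-1, 0) [-x clear] — {base_plate, flange, housing, pin}
5. bracket@(-1, -1) [-x clear] — {base_plate, bracket, flange, housing, pin}
6. gear@(1, 0) [+x clear] — {base_plate, bracket, flange, gear, housing, pin}

pin; flange; base_plate; housing; bracket; gear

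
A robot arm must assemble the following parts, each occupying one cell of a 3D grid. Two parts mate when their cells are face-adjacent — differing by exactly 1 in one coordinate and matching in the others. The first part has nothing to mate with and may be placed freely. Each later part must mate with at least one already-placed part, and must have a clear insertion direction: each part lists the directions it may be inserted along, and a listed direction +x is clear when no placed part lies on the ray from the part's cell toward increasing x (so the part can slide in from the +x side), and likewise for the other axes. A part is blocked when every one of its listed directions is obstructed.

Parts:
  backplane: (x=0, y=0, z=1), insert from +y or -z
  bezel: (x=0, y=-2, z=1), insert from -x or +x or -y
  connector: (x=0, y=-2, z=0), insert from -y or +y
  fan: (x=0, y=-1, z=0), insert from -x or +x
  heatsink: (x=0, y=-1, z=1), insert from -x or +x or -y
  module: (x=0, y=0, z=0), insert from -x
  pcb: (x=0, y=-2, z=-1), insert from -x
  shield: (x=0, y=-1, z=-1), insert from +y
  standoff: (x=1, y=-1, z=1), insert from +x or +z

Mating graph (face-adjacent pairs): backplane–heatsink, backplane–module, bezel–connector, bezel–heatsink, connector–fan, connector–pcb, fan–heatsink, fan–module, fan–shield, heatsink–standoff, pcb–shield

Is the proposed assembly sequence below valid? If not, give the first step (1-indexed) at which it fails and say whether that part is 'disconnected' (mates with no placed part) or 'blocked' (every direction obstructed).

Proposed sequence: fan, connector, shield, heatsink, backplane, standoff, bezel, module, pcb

1. fan@(0, -1, 0) [-x clear] — {fan}
2. connector@(0, -2, 0) [-y clear] — {connector, fan}
3. shield@(0, -1, -1) [+y clear] — {connector, fan, shield}
4. heatsink@(0, -1, 1) [-x clear] — {connector, fan, heatsink, shield}
5. backplane@(0, 0, 1) [+y clear] — {backplane, connector, fan, heatsink, shield}
6. standoff@(1, -1, 1) [+x clear] — {backplane, connector, fan, heatsink, shield, standoff}
7. bezel@(0, -2, 1) [-x clear] — {backplane, bezel, connector, fan, heatsink, shield, standoff}
8. module@(0, 0, 0) [-x clear] — {backplane, bezel, connector, fan, heatsink, module, shield, standoff}
9. pcb@(0, -2, -1) [-x clear] — {backplane, bezel, connector, fan, heatsink, module, pcb, shield, standoff}

Valid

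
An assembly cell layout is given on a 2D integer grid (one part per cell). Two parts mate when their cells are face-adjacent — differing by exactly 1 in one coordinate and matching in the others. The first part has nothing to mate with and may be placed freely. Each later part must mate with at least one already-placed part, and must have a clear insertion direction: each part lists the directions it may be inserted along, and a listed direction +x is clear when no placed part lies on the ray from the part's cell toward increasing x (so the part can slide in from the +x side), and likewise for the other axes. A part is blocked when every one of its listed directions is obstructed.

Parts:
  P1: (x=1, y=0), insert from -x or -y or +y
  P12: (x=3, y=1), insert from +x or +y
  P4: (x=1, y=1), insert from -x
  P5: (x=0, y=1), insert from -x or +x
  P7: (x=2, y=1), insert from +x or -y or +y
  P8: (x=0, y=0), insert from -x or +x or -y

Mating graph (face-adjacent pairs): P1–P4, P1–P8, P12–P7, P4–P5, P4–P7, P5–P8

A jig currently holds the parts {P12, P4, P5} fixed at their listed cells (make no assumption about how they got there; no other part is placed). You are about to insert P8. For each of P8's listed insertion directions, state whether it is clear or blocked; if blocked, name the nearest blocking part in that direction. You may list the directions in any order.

-x: ray from P8(0, 0) has no placed part ⇒ clear
+x: ray from P8(0, 0) has no placed part ⇒ clear
-y: ray from P8(0, 0) has no placed part ⇒ clear

+x: clear; -x: clear; -y: clear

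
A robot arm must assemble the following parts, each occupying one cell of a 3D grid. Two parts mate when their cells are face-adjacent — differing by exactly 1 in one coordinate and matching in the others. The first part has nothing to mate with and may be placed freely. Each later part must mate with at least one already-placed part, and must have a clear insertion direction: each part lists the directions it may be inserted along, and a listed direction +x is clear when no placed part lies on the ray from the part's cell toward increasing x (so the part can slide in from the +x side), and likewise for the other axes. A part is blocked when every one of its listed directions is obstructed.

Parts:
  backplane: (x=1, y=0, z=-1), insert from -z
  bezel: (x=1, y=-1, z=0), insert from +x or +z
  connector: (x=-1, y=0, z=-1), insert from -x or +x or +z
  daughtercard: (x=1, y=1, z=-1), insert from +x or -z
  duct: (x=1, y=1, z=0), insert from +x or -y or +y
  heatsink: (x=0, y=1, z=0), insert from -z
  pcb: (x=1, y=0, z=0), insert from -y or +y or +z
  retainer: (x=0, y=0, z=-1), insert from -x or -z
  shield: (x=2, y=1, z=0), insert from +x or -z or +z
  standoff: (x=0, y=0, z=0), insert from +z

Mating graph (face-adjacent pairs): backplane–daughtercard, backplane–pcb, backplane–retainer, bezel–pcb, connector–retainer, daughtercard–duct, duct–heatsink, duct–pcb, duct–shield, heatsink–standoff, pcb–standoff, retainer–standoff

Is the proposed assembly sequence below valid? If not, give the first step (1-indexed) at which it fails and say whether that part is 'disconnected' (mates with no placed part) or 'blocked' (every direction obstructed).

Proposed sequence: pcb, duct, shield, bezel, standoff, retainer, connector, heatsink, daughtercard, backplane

Valid

1. pcb@(1, 0, 0) [-y clear] — {pcb}
2. duct@(1, 1, 0) [+x clear] — {duct, pcb}
3. shield@(2, 1, 0) [+x clear] — {duct, pcb, shield}
4. bezel@(1, -1, 0) [+x clear] — {bezel, duct, pcb, shield}
5. standoff@(0, 0, 0) [+z clear] — {bezel, duct, pcb, shield, standoff}
6. retainer@(0, 0, -1) [-x clear] — {bezel, duct, pcb, retainer, shield, standoff}
7. connector@(-1, 0, -1) [-x clear] — {bezel, connector, duct, pcb, retainer, shield, standoff}
8. heatsink@(0, 1, 0) [-z clear] — {bezel, connector, duct, heatsink, pcb, retainer, shield, standoff}
9. daughtercard@(1, 1, -1) [+x clear] — {bezel, connector, daughtercard, duct, heatsink, pcb, retainer, shield, standoff}
10. backplane@(1, 0, -1) [-z clear] — {backplane, bezel, connector, daughtercard, duct, heatsink, pcb, retainer, shield, standoff}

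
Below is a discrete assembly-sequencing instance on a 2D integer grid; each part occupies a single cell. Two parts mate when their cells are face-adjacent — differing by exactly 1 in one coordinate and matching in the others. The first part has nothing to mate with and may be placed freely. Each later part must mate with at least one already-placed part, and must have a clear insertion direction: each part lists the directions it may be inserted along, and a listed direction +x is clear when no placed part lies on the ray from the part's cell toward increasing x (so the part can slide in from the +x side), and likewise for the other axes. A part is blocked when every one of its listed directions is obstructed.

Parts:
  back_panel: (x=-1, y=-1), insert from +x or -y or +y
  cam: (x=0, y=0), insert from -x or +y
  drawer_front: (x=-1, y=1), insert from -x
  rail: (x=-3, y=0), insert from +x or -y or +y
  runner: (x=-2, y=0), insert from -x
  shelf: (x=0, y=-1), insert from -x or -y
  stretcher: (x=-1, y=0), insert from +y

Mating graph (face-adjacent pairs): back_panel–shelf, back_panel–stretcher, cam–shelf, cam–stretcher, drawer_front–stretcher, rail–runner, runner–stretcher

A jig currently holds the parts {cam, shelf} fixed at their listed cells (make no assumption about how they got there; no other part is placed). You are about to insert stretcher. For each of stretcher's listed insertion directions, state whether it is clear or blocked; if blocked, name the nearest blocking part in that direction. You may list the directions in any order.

+y: clear

+y: ray from stretcher(-1, 0) has no placed part ⇒ clear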